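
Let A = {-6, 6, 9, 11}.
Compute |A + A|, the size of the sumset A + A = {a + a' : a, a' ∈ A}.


A + A = {a + a' : a, a' ∈ A}; |A| = 4.
General bounds: 2|A| - 1 ≤ |A + A| ≤ |A|(|A|+1)/2, i.e. 7 ≤ |A + A| ≤ 10.
Lower bound 2|A|-1 is attained iff A is an arithmetic progression.
Enumerate sums a + a' for a ≤ a' (symmetric, so this suffices):
a = -6: -6+-6=-12, -6+6=0, -6+9=3, -6+11=5
a = 6: 6+6=12, 6+9=15, 6+11=17
a = 9: 9+9=18, 9+11=20
a = 11: 11+11=22
Distinct sums: {-12, 0, 3, 5, 12, 15, 17, 18, 20, 22}
|A + A| = 10

|A + A| = 10


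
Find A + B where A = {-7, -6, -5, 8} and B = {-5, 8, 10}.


A + B = {a + b : a ∈ A, b ∈ B}.
Enumerate all |A|·|B| = 4·3 = 12 pairs (a, b) and collect distinct sums.
a = -7: -7+-5=-12, -7+8=1, -7+10=3
a = -6: -6+-5=-11, -6+8=2, -6+10=4
a = -5: -5+-5=-10, -5+8=3, -5+10=5
a = 8: 8+-5=3, 8+8=16, 8+10=18
Collecting distinct sums: A + B = {-12, -11, -10, 1, 2, 3, 4, 5, 16, 18}
|A + B| = 10

A + B = {-12, -11, -10, 1, 2, 3, 4, 5, 16, 18}


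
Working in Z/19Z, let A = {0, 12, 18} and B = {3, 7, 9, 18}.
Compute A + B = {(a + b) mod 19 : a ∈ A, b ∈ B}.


Work in Z/19Z: reduce every sum a + b modulo 19.
Enumerate all 12 pairs:
a = 0: 0+3=3, 0+7=7, 0+9=9, 0+18=18
a = 12: 12+3=15, 12+7=0, 12+9=2, 12+18=11
a = 18: 18+3=2, 18+7=6, 18+9=8, 18+18=17
Distinct residues collected: {0, 2, 3, 6, 7, 8, 9, 11, 15, 17, 18}
|A + B| = 11 (out of 19 total residues).

A + B = {0, 2, 3, 6, 7, 8, 9, 11, 15, 17, 18}


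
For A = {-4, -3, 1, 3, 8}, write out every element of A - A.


A - A = {a - a' : a, a' ∈ A}.
Compute a - a' for each ordered pair (a, a'):
a = -4: -4--4=0, -4--3=-1, -4-1=-5, -4-3=-7, -4-8=-12
a = -3: -3--4=1, -3--3=0, -3-1=-4, -3-3=-6, -3-8=-11
a = 1: 1--4=5, 1--3=4, 1-1=0, 1-3=-2, 1-8=-7
a = 3: 3--4=7, 3--3=6, 3-1=2, 3-3=0, 3-8=-5
a = 8: 8--4=12, 8--3=11, 8-1=7, 8-3=5, 8-8=0
Collecting distinct values (and noting 0 appears from a-a):
A - A = {-12, -11, -7, -6, -5, -4, -2, -1, 0, 1, 2, 4, 5, 6, 7, 11, 12}
|A - A| = 17

A - A = {-12, -11, -7, -6, -5, -4, -2, -1, 0, 1, 2, 4, 5, 6, 7, 11, 12}


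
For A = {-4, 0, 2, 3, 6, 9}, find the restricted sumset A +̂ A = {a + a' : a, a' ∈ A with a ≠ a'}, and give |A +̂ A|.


Restricted sumset: A +̂ A = {a + a' : a ∈ A, a' ∈ A, a ≠ a'}.
Equivalently, take A + A and drop any sum 2a that is achievable ONLY as a + a for a ∈ A (i.e. sums representable only with equal summands).
Enumerate pairs (a, a') with a < a' (symmetric, so each unordered pair gives one sum; this covers all a ≠ a'):
  -4 + 0 = -4
  -4 + 2 = -2
  -4 + 3 = -1
  -4 + 6 = 2
  -4 + 9 = 5
  0 + 2 = 2
  0 + 3 = 3
  0 + 6 = 6
  0 + 9 = 9
  2 + 3 = 5
  2 + 6 = 8
  2 + 9 = 11
  3 + 6 = 9
  3 + 9 = 12
  6 + 9 = 15
Collected distinct sums: {-4, -2, -1, 2, 3, 5, 6, 8, 9, 11, 12, 15}
|A +̂ A| = 12
(Reference bound: |A +̂ A| ≥ 2|A| - 3 for |A| ≥ 2, with |A| = 6 giving ≥ 9.)

|A +̂ A| = 12


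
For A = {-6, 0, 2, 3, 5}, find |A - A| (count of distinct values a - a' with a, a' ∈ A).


A - A = {a - a' : a, a' ∈ A}; |A| = 5.
Bounds: 2|A|-1 ≤ |A - A| ≤ |A|² - |A| + 1, i.e. 9 ≤ |A - A| ≤ 21.
Note: 0 ∈ A - A always (from a - a). The set is symmetric: if d ∈ A - A then -d ∈ A - A.
Enumerate nonzero differences d = a - a' with a > a' (then include -d):
Positive differences: {1, 2, 3, 5, 6, 8, 9, 11}
Full difference set: {0} ∪ (positive diffs) ∪ (negative diffs).
|A - A| = 1 + 2·8 = 17 (matches direct enumeration: 17).

|A - A| = 17


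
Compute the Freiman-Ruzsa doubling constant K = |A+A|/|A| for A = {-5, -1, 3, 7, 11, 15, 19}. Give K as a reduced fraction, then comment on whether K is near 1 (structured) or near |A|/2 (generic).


|A| = 7.
Compute A + A by enumerating all 49 pairs.
A + A = {-10, -6, -2, 2, 6, 10, 14, 18, 22, 26, 30, 34, 38}, so |A + A| = 13.
K = |A + A| / |A| = 13/7 (already in lowest terms) ≈ 1.8571.
Reference: AP of size 7 gives K = 13/7 ≈ 1.8571; a fully generic set of size 7 gives K ≈ 4.0000.

|A| = 7, |A + A| = 13, K = 13/7.


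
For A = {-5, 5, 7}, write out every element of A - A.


A - A = {a - a' : a, a' ∈ A}.
Compute a - a' for each ordered pair (a, a'):
a = -5: -5--5=0, -5-5=-10, -5-7=-12
a = 5: 5--5=10, 5-5=0, 5-7=-2
a = 7: 7--5=12, 7-5=2, 7-7=0
Collecting distinct values (and noting 0 appears from a-a):
A - A = {-12, -10, -2, 0, 2, 10, 12}
|A - A| = 7

A - A = {-12, -10, -2, 0, 2, 10, 12}


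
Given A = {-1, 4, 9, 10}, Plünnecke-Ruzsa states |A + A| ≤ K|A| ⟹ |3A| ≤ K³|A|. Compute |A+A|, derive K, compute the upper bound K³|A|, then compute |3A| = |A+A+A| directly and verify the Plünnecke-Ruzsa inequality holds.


|A| = 4.
Step 1: Compute A + A by enumerating all 16 pairs.
A + A = {-2, 3, 8, 9, 13, 14, 18, 19, 20}, so |A + A| = 9.
Step 2: Doubling constant K = |A + A|/|A| = 9/4 = 9/4 ≈ 2.2500.
Step 3: Plünnecke-Ruzsa gives |3A| ≤ K³·|A| = (2.2500)³ · 4 ≈ 45.5625.
Step 4: Compute 3A = A + A + A directly by enumerating all triples (a,b,c) ∈ A³; |3A| = 16.
Step 5: Check 16 ≤ 45.5625? Yes ✓.

K = 9/4, Plünnecke-Ruzsa bound K³|A| ≈ 45.5625, |3A| = 16, inequality holds.


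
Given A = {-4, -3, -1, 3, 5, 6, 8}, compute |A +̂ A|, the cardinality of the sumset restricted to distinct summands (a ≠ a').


Restricted sumset: A +̂ A = {a + a' : a ∈ A, a' ∈ A, a ≠ a'}.
Equivalently, take A + A and drop any sum 2a that is achievable ONLY as a + a for a ∈ A (i.e. sums representable only with equal summands).
Enumerate pairs (a, a') with a < a' (symmetric, so each unordered pair gives one sum; this covers all a ≠ a'):
  -4 + -3 = -7
  -4 + -1 = -5
  -4 + 3 = -1
  -4 + 5 = 1
  -4 + 6 = 2
  -4 + 8 = 4
  -3 + -1 = -4
  -3 + 3 = 0
  -3 + 5 = 2
  -3 + 6 = 3
  -3 + 8 = 5
  -1 + 3 = 2
  -1 + 5 = 4
  -1 + 6 = 5
  -1 + 8 = 7
  3 + 5 = 8
  3 + 6 = 9
  3 + 8 = 11
  5 + 6 = 11
  5 + 8 = 13
  6 + 8 = 14
Collected distinct sums: {-7, -5, -4, -1, 0, 1, 2, 3, 4, 5, 7, 8, 9, 11, 13, 14}
|A +̂ A| = 16
(Reference bound: |A +̂ A| ≥ 2|A| - 3 for |A| ≥ 2, with |A| = 7 giving ≥ 11.)

|A +̂ A| = 16


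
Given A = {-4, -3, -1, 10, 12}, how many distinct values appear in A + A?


A + A = {a + a' : a, a' ∈ A}; |A| = 5.
General bounds: 2|A| - 1 ≤ |A + A| ≤ |A|(|A|+1)/2, i.e. 9 ≤ |A + A| ≤ 15.
Lower bound 2|A|-1 is attained iff A is an arithmetic progression.
Enumerate sums a + a' for a ≤ a' (symmetric, so this suffices):
a = -4: -4+-4=-8, -4+-3=-7, -4+-1=-5, -4+10=6, -4+12=8
a = -3: -3+-3=-6, -3+-1=-4, -3+10=7, -3+12=9
a = -1: -1+-1=-2, -1+10=9, -1+12=11
a = 10: 10+10=20, 10+12=22
a = 12: 12+12=24
Distinct sums: {-8, -7, -6, -5, -4, -2, 6, 7, 8, 9, 11, 20, 22, 24}
|A + A| = 14

|A + A| = 14


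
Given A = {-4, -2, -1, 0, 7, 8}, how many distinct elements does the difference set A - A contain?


A - A = {a - a' : a, a' ∈ A}; |A| = 6.
Bounds: 2|A|-1 ≤ |A - A| ≤ |A|² - |A| + 1, i.e. 11 ≤ |A - A| ≤ 31.
Note: 0 ∈ A - A always (from a - a). The set is symmetric: if d ∈ A - A then -d ∈ A - A.
Enumerate nonzero differences d = a - a' with a > a' (then include -d):
Positive differences: {1, 2, 3, 4, 7, 8, 9, 10, 11, 12}
Full difference set: {0} ∪ (positive diffs) ∪ (negative diffs).
|A - A| = 1 + 2·10 = 21 (matches direct enumeration: 21).

|A - A| = 21


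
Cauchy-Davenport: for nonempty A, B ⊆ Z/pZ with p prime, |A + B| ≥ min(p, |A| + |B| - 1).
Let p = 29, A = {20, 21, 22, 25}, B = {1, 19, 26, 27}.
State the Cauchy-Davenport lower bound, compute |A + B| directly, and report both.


Cauchy-Davenport: |A + B| ≥ min(p, |A| + |B| - 1) for A, B nonempty in Z/pZ.
|A| = 4, |B| = 4, p = 29.
CD lower bound = min(29, 4 + 4 - 1) = min(29, 7) = 7.
Compute A + B mod 29 directly:
a = 20: 20+1=21, 20+19=10, 20+26=17, 20+27=18
a = 21: 21+1=22, 21+19=11, 21+26=18, 21+27=19
a = 22: 22+1=23, 22+19=12, 22+26=19, 22+27=20
a = 25: 25+1=26, 25+19=15, 25+26=22, 25+27=23
A + B = {10, 11, 12, 15, 17, 18, 19, 20, 21, 22, 23, 26}, so |A + B| = 12.
Verify: 12 ≥ 7? Yes ✓.

CD lower bound = 7, actual |A + B| = 12.


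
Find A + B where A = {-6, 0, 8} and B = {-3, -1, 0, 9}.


A + B = {a + b : a ∈ A, b ∈ B}.
Enumerate all |A|·|B| = 3·4 = 12 pairs (a, b) and collect distinct sums.
a = -6: -6+-3=-9, -6+-1=-7, -6+0=-6, -6+9=3
a = 0: 0+-3=-3, 0+-1=-1, 0+0=0, 0+9=9
a = 8: 8+-3=5, 8+-1=7, 8+0=8, 8+9=17
Collecting distinct sums: A + B = {-9, -7, -6, -3, -1, 0, 3, 5, 7, 8, 9, 17}
|A + B| = 12

A + B = {-9, -7, -6, -3, -1, 0, 3, 5, 7, 8, 9, 17}


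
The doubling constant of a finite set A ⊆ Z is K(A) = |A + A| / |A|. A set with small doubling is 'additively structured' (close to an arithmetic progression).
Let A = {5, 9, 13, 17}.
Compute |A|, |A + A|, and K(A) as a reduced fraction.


|A| = 4.
Compute A + A by enumerating all 16 pairs.
A + A = {10, 14, 18, 22, 26, 30, 34}, so |A + A| = 7.
K = |A + A| / |A| = 7/4 (already in lowest terms) ≈ 1.7500.
Reference: AP of size 4 gives K = 7/4 ≈ 1.7500; a fully generic set of size 4 gives K ≈ 2.5000.

|A| = 4, |A + A| = 7, K = 7/4.


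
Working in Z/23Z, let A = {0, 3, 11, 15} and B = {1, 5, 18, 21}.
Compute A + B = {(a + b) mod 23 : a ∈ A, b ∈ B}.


Work in Z/23Z: reduce every sum a + b modulo 23.
Enumerate all 16 pairs:
a = 0: 0+1=1, 0+5=5, 0+18=18, 0+21=21
a = 3: 3+1=4, 3+5=8, 3+18=21, 3+21=1
a = 11: 11+1=12, 11+5=16, 11+18=6, 11+21=9
a = 15: 15+1=16, 15+5=20, 15+18=10, 15+21=13
Distinct residues collected: {1, 4, 5, 6, 8, 9, 10, 12, 13, 16, 18, 20, 21}
|A + B| = 13 (out of 23 total residues).

A + B = {1, 4, 5, 6, 8, 9, 10, 12, 13, 16, 18, 20, 21}


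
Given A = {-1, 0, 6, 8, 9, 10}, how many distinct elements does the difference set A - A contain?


A - A = {a - a' : a, a' ∈ A}; |A| = 6.
Bounds: 2|A|-1 ≤ |A - A| ≤ |A|² - |A| + 1, i.e. 11 ≤ |A - A| ≤ 31.
Note: 0 ∈ A - A always (from a - a). The set is symmetric: if d ∈ A - A then -d ∈ A - A.
Enumerate nonzero differences d = a - a' with a > a' (then include -d):
Positive differences: {1, 2, 3, 4, 6, 7, 8, 9, 10, 11}
Full difference set: {0} ∪ (positive diffs) ∪ (negative diffs).
|A - A| = 1 + 2·10 = 21 (matches direct enumeration: 21).

|A - A| = 21


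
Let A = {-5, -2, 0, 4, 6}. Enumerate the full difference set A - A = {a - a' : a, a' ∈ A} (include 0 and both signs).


A - A = {a - a' : a, a' ∈ A}.
Compute a - a' for each ordered pair (a, a'):
a = -5: -5--5=0, -5--2=-3, -5-0=-5, -5-4=-9, -5-6=-11
a = -2: -2--5=3, -2--2=0, -2-0=-2, -2-4=-6, -2-6=-8
a = 0: 0--5=5, 0--2=2, 0-0=0, 0-4=-4, 0-6=-6
a = 4: 4--5=9, 4--2=6, 4-0=4, 4-4=0, 4-6=-2
a = 6: 6--5=11, 6--2=8, 6-0=6, 6-4=2, 6-6=0
Collecting distinct values (and noting 0 appears from a-a):
A - A = {-11, -9, -8, -6, -5, -4, -3, -2, 0, 2, 3, 4, 5, 6, 8, 9, 11}
|A - A| = 17

A - A = {-11, -9, -8, -6, -5, -4, -3, -2, 0, 2, 3, 4, 5, 6, 8, 9, 11}


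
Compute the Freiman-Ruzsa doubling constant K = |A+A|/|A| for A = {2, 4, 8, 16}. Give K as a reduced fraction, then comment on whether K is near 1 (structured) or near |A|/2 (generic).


|A| = 4.
Compute A + A by enumerating all 16 pairs.
A + A = {4, 6, 8, 10, 12, 16, 18, 20, 24, 32}, so |A + A| = 10.
K = |A + A| / |A| = 10/4 = 5/2 ≈ 2.5000.
Reference: AP of size 4 gives K = 7/4 ≈ 1.7500; a fully generic set of size 4 gives K ≈ 2.5000.

|A| = 4, |A + A| = 10, K = 10/4 = 5/2.


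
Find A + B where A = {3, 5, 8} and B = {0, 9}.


A + B = {a + b : a ∈ A, b ∈ B}.
Enumerate all |A|·|B| = 3·2 = 6 pairs (a, b) and collect distinct sums.
a = 3: 3+0=3, 3+9=12
a = 5: 5+0=5, 5+9=14
a = 8: 8+0=8, 8+9=17
Collecting distinct sums: A + B = {3, 5, 8, 12, 14, 17}
|A + B| = 6

A + B = {3, 5, 8, 12, 14, 17}


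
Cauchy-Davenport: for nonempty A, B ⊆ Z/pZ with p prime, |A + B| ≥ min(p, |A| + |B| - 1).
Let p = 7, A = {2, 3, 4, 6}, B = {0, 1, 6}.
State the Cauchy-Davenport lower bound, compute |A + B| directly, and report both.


Cauchy-Davenport: |A + B| ≥ min(p, |A| + |B| - 1) for A, B nonempty in Z/pZ.
|A| = 4, |B| = 3, p = 7.
CD lower bound = min(7, 4 + 3 - 1) = min(7, 6) = 6.
Compute A + B mod 7 directly:
a = 2: 2+0=2, 2+1=3, 2+6=1
a = 3: 3+0=3, 3+1=4, 3+6=2
a = 4: 4+0=4, 4+1=5, 4+6=3
a = 6: 6+0=6, 6+1=0, 6+6=5
A + B = {0, 1, 2, 3, 4, 5, 6}, so |A + B| = 7.
Verify: 7 ≥ 6? Yes ✓.

CD lower bound = 6, actual |A + B| = 7.


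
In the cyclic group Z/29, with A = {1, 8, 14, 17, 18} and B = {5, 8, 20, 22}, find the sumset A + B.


Work in Z/29Z: reduce every sum a + b modulo 29.
Enumerate all 20 pairs:
a = 1: 1+5=6, 1+8=9, 1+20=21, 1+22=23
a = 8: 8+5=13, 8+8=16, 8+20=28, 8+22=1
a = 14: 14+5=19, 14+8=22, 14+20=5, 14+22=7
a = 17: 17+5=22, 17+8=25, 17+20=8, 17+22=10
a = 18: 18+5=23, 18+8=26, 18+20=9, 18+22=11
Distinct residues collected: {1, 5, 6, 7, 8, 9, 10, 11, 13, 16, 19, 21, 22, 23, 25, 26, 28}
|A + B| = 17 (out of 29 total residues).

A + B = {1, 5, 6, 7, 8, 9, 10, 11, 13, 16, 19, 21, 22, 23, 25, 26, 28}


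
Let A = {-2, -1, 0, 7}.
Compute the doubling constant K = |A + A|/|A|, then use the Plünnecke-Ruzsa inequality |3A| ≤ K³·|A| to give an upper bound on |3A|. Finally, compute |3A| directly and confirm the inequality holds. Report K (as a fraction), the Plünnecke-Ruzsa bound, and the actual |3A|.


|A| = 4.
Step 1: Compute A + A by enumerating all 16 pairs.
A + A = {-4, -3, -2, -1, 0, 5, 6, 7, 14}, so |A + A| = 9.
Step 2: Doubling constant K = |A + A|/|A| = 9/4 = 9/4 ≈ 2.2500.
Step 3: Plünnecke-Ruzsa gives |3A| ≤ K³·|A| = (2.2500)³ · 4 ≈ 45.5625.
Step 4: Compute 3A = A + A + A directly by enumerating all triples (a,b,c) ∈ A³; |3A| = 16.
Step 5: Check 16 ≤ 45.5625? Yes ✓.

K = 9/4, Plünnecke-Ruzsa bound K³|A| ≈ 45.5625, |3A| = 16, inequality holds.


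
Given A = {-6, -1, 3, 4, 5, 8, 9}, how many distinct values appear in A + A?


A + A = {a + a' : a, a' ∈ A}; |A| = 7.
General bounds: 2|A| - 1 ≤ |A + A| ≤ |A|(|A|+1)/2, i.e. 13 ≤ |A + A| ≤ 28.
Lower bound 2|A|-1 is attained iff A is an arithmetic progression.
Enumerate sums a + a' for a ≤ a' (symmetric, so this suffices):
a = -6: -6+-6=-12, -6+-1=-7, -6+3=-3, -6+4=-2, -6+5=-1, -6+8=2, -6+9=3
a = -1: -1+-1=-2, -1+3=2, -1+4=3, -1+5=4, -1+8=7, -1+9=8
a = 3: 3+3=6, 3+4=7, 3+5=8, 3+8=11, 3+9=12
a = 4: 4+4=8, 4+5=9, 4+8=12, 4+9=13
a = 5: 5+5=10, 5+8=13, 5+9=14
a = 8: 8+8=16, 8+9=17
a = 9: 9+9=18
Distinct sums: {-12, -7, -3, -2, -1, 2, 3, 4, 6, 7, 8, 9, 10, 11, 12, 13, 14, 16, 17, 18}
|A + A| = 20

|A + A| = 20


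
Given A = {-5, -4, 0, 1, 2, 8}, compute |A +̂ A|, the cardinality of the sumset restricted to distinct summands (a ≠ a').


Restricted sumset: A +̂ A = {a + a' : a ∈ A, a' ∈ A, a ≠ a'}.
Equivalently, take A + A and drop any sum 2a that is achievable ONLY as a + a for a ∈ A (i.e. sums representable only with equal summands).
Enumerate pairs (a, a') with a < a' (symmetric, so each unordered pair gives one sum; this covers all a ≠ a'):
  -5 + -4 = -9
  -5 + 0 = -5
  -5 + 1 = -4
  -5 + 2 = -3
  -5 + 8 = 3
  -4 + 0 = -4
  -4 + 1 = -3
  -4 + 2 = -2
  -4 + 8 = 4
  0 + 1 = 1
  0 + 2 = 2
  0 + 8 = 8
  1 + 2 = 3
  1 + 8 = 9
  2 + 8 = 10
Collected distinct sums: {-9, -5, -4, -3, -2, 1, 2, 3, 4, 8, 9, 10}
|A +̂ A| = 12
(Reference bound: |A +̂ A| ≥ 2|A| - 3 for |A| ≥ 2, with |A| = 6 giving ≥ 9.)

|A +̂ A| = 12


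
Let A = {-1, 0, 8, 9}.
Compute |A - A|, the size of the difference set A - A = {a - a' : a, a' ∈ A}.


A - A = {a - a' : a, a' ∈ A}; |A| = 4.
Bounds: 2|A|-1 ≤ |A - A| ≤ |A|² - |A| + 1, i.e. 7 ≤ |A - A| ≤ 13.
Note: 0 ∈ A - A always (from a - a). The set is symmetric: if d ∈ A - A then -d ∈ A - A.
Enumerate nonzero differences d = a - a' with a > a' (then include -d):
Positive differences: {1, 8, 9, 10}
Full difference set: {0} ∪ (positive diffs) ∪ (negative diffs).
|A - A| = 1 + 2·4 = 9 (matches direct enumeration: 9).

|A - A| = 9


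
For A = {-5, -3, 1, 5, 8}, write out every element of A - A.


A - A = {a - a' : a, a' ∈ A}.
Compute a - a' for each ordered pair (a, a'):
a = -5: -5--5=0, -5--3=-2, -5-1=-6, -5-5=-10, -5-8=-13
a = -3: -3--5=2, -3--3=0, -3-1=-4, -3-5=-8, -3-8=-11
a = 1: 1--5=6, 1--3=4, 1-1=0, 1-5=-4, 1-8=-7
a = 5: 5--5=10, 5--3=8, 5-1=4, 5-5=0, 5-8=-3
a = 8: 8--5=13, 8--3=11, 8-1=7, 8-5=3, 8-8=0
Collecting distinct values (and noting 0 appears from a-a):
A - A = {-13, -11, -10, -8, -7, -6, -4, -3, -2, 0, 2, 3, 4, 6, 7, 8, 10, 11, 13}
|A - A| = 19

A - A = {-13, -11, -10, -8, -7, -6, -4, -3, -2, 0, 2, 3, 4, 6, 7, 8, 10, 11, 13}


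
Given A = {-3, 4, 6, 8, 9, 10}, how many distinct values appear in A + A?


A + A = {a + a' : a, a' ∈ A}; |A| = 6.
General bounds: 2|A| - 1 ≤ |A + A| ≤ |A|(|A|+1)/2, i.e. 11 ≤ |A + A| ≤ 21.
Lower bound 2|A|-1 is attained iff A is an arithmetic progression.
Enumerate sums a + a' for a ≤ a' (symmetric, so this suffices):
a = -3: -3+-3=-6, -3+4=1, -3+6=3, -3+8=5, -3+9=6, -3+10=7
a = 4: 4+4=8, 4+6=10, 4+8=12, 4+9=13, 4+10=14
a = 6: 6+6=12, 6+8=14, 6+9=15, 6+10=16
a = 8: 8+8=16, 8+9=17, 8+10=18
a = 9: 9+9=18, 9+10=19
a = 10: 10+10=20
Distinct sums: {-6, 1, 3, 5, 6, 7, 8, 10, 12, 13, 14, 15, 16, 17, 18, 19, 20}
|A + A| = 17

|A + A| = 17


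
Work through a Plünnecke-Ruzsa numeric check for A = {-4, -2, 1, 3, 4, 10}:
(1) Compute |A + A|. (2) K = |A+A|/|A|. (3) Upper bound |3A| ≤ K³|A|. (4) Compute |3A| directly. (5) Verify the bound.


|A| = 6.
Step 1: Compute A + A by enumerating all 36 pairs.
A + A = {-8, -6, -4, -3, -1, 0, 1, 2, 4, 5, 6, 7, 8, 11, 13, 14, 20}, so |A + A| = 17.
Step 2: Doubling constant K = |A + A|/|A| = 17/6 = 17/6 ≈ 2.8333.
Step 3: Plünnecke-Ruzsa gives |3A| ≤ K³·|A| = (2.8333)³ · 6 ≈ 136.4722.
Step 4: Compute 3A = A + A + A directly by enumerating all triples (a,b,c) ∈ A³; |3A| = 32.
Step 5: Check 32 ≤ 136.4722? Yes ✓.

K = 17/6, Plünnecke-Ruzsa bound K³|A| ≈ 136.4722, |3A| = 32, inequality holds.


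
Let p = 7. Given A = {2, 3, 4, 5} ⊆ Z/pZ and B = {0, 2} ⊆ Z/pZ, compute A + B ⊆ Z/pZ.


Work in Z/7Z: reduce every sum a + b modulo 7.
Enumerate all 8 pairs:
a = 2: 2+0=2, 2+2=4
a = 3: 3+0=3, 3+2=5
a = 4: 4+0=4, 4+2=6
a = 5: 5+0=5, 5+2=0
Distinct residues collected: {0, 2, 3, 4, 5, 6}
|A + B| = 6 (out of 7 total residues).

A + B = {0, 2, 3, 4, 5, 6}


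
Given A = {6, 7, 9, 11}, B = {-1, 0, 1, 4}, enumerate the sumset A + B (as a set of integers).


A + B = {a + b : a ∈ A, b ∈ B}.
Enumerate all |A|·|B| = 4·4 = 16 pairs (a, b) and collect distinct sums.
a = 6: 6+-1=5, 6+0=6, 6+1=7, 6+4=10
a = 7: 7+-1=6, 7+0=7, 7+1=8, 7+4=11
a = 9: 9+-1=8, 9+0=9, 9+1=10, 9+4=13
a = 11: 11+-1=10, 11+0=11, 11+1=12, 11+4=15
Collecting distinct sums: A + B = {5, 6, 7, 8, 9, 10, 11, 12, 13, 15}
|A + B| = 10

A + B = {5, 6, 7, 8, 9, 10, 11, 12, 13, 15}


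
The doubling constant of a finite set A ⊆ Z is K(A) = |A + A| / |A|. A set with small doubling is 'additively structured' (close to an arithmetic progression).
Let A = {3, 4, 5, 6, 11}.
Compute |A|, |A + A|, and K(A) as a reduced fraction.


|A| = 5.
Compute A + A by enumerating all 25 pairs.
A + A = {6, 7, 8, 9, 10, 11, 12, 14, 15, 16, 17, 22}, so |A + A| = 12.
K = |A + A| / |A| = 12/5 (already in lowest terms) ≈ 2.4000.
Reference: AP of size 5 gives K = 9/5 ≈ 1.8000; a fully generic set of size 5 gives K ≈ 3.0000.

|A| = 5, |A + A| = 12, K = 12/5.


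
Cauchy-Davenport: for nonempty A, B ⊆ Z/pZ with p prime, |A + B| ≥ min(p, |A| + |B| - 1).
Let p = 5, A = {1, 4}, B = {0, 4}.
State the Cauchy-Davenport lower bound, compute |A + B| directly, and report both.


Cauchy-Davenport: |A + B| ≥ min(p, |A| + |B| - 1) for A, B nonempty in Z/pZ.
|A| = 2, |B| = 2, p = 5.
CD lower bound = min(5, 2 + 2 - 1) = min(5, 3) = 3.
Compute A + B mod 5 directly:
a = 1: 1+0=1, 1+4=0
a = 4: 4+0=4, 4+4=3
A + B = {0, 1, 3, 4}, so |A + B| = 4.
Verify: 4 ≥ 3? Yes ✓.

CD lower bound = 3, actual |A + B| = 4.


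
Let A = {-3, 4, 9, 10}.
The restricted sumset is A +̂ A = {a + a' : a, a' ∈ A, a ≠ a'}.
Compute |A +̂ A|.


Restricted sumset: A +̂ A = {a + a' : a ∈ A, a' ∈ A, a ≠ a'}.
Equivalently, take A + A and drop any sum 2a that is achievable ONLY as a + a for a ∈ A (i.e. sums representable only with equal summands).
Enumerate pairs (a, a') with a < a' (symmetric, so each unordered pair gives one sum; this covers all a ≠ a'):
  -3 + 4 = 1
  -3 + 9 = 6
  -3 + 10 = 7
  4 + 9 = 13
  4 + 10 = 14
  9 + 10 = 19
Collected distinct sums: {1, 6, 7, 13, 14, 19}
|A +̂ A| = 6
(Reference bound: |A +̂ A| ≥ 2|A| - 3 for |A| ≥ 2, with |A| = 4 giving ≥ 5.)

|A +̂ A| = 6


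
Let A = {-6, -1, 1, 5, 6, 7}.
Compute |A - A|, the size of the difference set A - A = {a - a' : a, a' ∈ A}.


A - A = {a - a' : a, a' ∈ A}; |A| = 6.
Bounds: 2|A|-1 ≤ |A - A| ≤ |A|² - |A| + 1, i.e. 11 ≤ |A - A| ≤ 31.
Note: 0 ∈ A - A always (from a - a). The set is symmetric: if d ∈ A - A then -d ∈ A - A.
Enumerate nonzero differences d = a - a' with a > a' (then include -d):
Positive differences: {1, 2, 4, 5, 6, 7, 8, 11, 12, 13}
Full difference set: {0} ∪ (positive diffs) ∪ (negative diffs).
|A - A| = 1 + 2·10 = 21 (matches direct enumeration: 21).

|A - A| = 21


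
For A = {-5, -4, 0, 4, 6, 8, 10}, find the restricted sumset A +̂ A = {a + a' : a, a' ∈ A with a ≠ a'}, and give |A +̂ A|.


Restricted sumset: A +̂ A = {a + a' : a ∈ A, a' ∈ A, a ≠ a'}.
Equivalently, take A + A and drop any sum 2a that is achievable ONLY as a + a for a ∈ A (i.e. sums representable only with equal summands).
Enumerate pairs (a, a') with a < a' (symmetric, so each unordered pair gives one sum; this covers all a ≠ a'):
  -5 + -4 = -9
  -5 + 0 = -5
  -5 + 4 = -1
  -5 + 6 = 1
  -5 + 8 = 3
  -5 + 10 = 5
  -4 + 0 = -4
  -4 + 4 = 0
  -4 + 6 = 2
  -4 + 8 = 4
  -4 + 10 = 6
  0 + 4 = 4
  0 + 6 = 6
  0 + 8 = 8
  0 + 10 = 10
  4 + 6 = 10
  4 + 8 = 12
  4 + 10 = 14
  6 + 8 = 14
  6 + 10 = 16
  8 + 10 = 18
Collected distinct sums: {-9, -5, -4, -1, 0, 1, 2, 3, 4, 5, 6, 8, 10, 12, 14, 16, 18}
|A +̂ A| = 17
(Reference bound: |A +̂ A| ≥ 2|A| - 3 for |A| ≥ 2, with |A| = 7 giving ≥ 11.)

|A +̂ A| = 17


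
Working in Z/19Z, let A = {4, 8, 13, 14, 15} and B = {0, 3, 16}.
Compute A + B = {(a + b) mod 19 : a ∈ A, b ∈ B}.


Work in Z/19Z: reduce every sum a + b modulo 19.
Enumerate all 15 pairs:
a = 4: 4+0=4, 4+3=7, 4+16=1
a = 8: 8+0=8, 8+3=11, 8+16=5
a = 13: 13+0=13, 13+3=16, 13+16=10
a = 14: 14+0=14, 14+3=17, 14+16=11
a = 15: 15+0=15, 15+3=18, 15+16=12
Distinct residues collected: {1, 4, 5, 7, 8, 10, 11, 12, 13, 14, 15, 16, 17, 18}
|A + B| = 14 (out of 19 total residues).

A + B = {1, 4, 5, 7, 8, 10, 11, 12, 13, 14, 15, 16, 17, 18}


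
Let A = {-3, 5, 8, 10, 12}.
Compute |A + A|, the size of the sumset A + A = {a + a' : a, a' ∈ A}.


A + A = {a + a' : a, a' ∈ A}; |A| = 5.
General bounds: 2|A| - 1 ≤ |A + A| ≤ |A|(|A|+1)/2, i.e. 9 ≤ |A + A| ≤ 15.
Lower bound 2|A|-1 is attained iff A is an arithmetic progression.
Enumerate sums a + a' for a ≤ a' (symmetric, so this suffices):
a = -3: -3+-3=-6, -3+5=2, -3+8=5, -3+10=7, -3+12=9
a = 5: 5+5=10, 5+8=13, 5+10=15, 5+12=17
a = 8: 8+8=16, 8+10=18, 8+12=20
a = 10: 10+10=20, 10+12=22
a = 12: 12+12=24
Distinct sums: {-6, 2, 5, 7, 9, 10, 13, 15, 16, 17, 18, 20, 22, 24}
|A + A| = 14

|A + A| = 14


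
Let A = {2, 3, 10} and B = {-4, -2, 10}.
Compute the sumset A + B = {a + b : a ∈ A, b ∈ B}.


A + B = {a + b : a ∈ A, b ∈ B}.
Enumerate all |A|·|B| = 3·3 = 9 pairs (a, b) and collect distinct sums.
a = 2: 2+-4=-2, 2+-2=0, 2+10=12
a = 3: 3+-4=-1, 3+-2=1, 3+10=13
a = 10: 10+-4=6, 10+-2=8, 10+10=20
Collecting distinct sums: A + B = {-2, -1, 0, 1, 6, 8, 12, 13, 20}
|A + B| = 9

A + B = {-2, -1, 0, 1, 6, 8, 12, 13, 20}


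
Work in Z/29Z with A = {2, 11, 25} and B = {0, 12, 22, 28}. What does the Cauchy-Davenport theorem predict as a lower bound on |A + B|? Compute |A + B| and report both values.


Cauchy-Davenport: |A + B| ≥ min(p, |A| + |B| - 1) for A, B nonempty in Z/pZ.
|A| = 3, |B| = 4, p = 29.
CD lower bound = min(29, 3 + 4 - 1) = min(29, 6) = 6.
Compute A + B mod 29 directly:
a = 2: 2+0=2, 2+12=14, 2+22=24, 2+28=1
a = 11: 11+0=11, 11+12=23, 11+22=4, 11+28=10
a = 25: 25+0=25, 25+12=8, 25+22=18, 25+28=24
A + B = {1, 2, 4, 8, 10, 11, 14, 18, 23, 24, 25}, so |A + B| = 11.
Verify: 11 ≥ 6? Yes ✓.

CD lower bound = 6, actual |A + B| = 11.


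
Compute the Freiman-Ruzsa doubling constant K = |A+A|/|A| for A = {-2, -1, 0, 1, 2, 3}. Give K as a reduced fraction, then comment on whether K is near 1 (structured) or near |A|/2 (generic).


|A| = 6.
Compute A + A by enumerating all 36 pairs.
A + A = {-4, -3, -2, -1, 0, 1, 2, 3, 4, 5, 6}, so |A + A| = 11.
K = |A + A| / |A| = 11/6 (already in lowest terms) ≈ 1.8333.
Reference: AP of size 6 gives K = 11/6 ≈ 1.8333; a fully generic set of size 6 gives K ≈ 3.5000.

|A| = 6, |A + A| = 11, K = 11/6.


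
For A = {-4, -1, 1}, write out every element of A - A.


A - A = {a - a' : a, a' ∈ A}.
Compute a - a' for each ordered pair (a, a'):
a = -4: -4--4=0, -4--1=-3, -4-1=-5
a = -1: -1--4=3, -1--1=0, -1-1=-2
a = 1: 1--4=5, 1--1=2, 1-1=0
Collecting distinct values (and noting 0 appears from a-a):
A - A = {-5, -3, -2, 0, 2, 3, 5}
|A - A| = 7

A - A = {-5, -3, -2, 0, 2, 3, 5}


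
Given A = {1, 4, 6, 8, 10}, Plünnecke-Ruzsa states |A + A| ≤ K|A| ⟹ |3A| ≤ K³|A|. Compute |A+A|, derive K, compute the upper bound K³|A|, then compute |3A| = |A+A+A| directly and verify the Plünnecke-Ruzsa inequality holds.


|A| = 5.
Step 1: Compute A + A by enumerating all 25 pairs.
A + A = {2, 5, 7, 8, 9, 10, 11, 12, 14, 16, 18, 20}, so |A + A| = 12.
Step 2: Doubling constant K = |A + A|/|A| = 12/5 = 12/5 ≈ 2.4000.
Step 3: Plünnecke-Ruzsa gives |3A| ≤ K³·|A| = (2.4000)³ · 5 ≈ 69.1200.
Step 4: Compute 3A = A + A + A directly by enumerating all triples (a,b,c) ∈ A³; |3A| = 21.
Step 5: Check 21 ≤ 69.1200? Yes ✓.

K = 12/5, Plünnecke-Ruzsa bound K³|A| ≈ 69.1200, |3A| = 21, inequality holds.


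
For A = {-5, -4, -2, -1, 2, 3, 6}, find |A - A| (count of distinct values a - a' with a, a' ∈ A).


A - A = {a - a' : a, a' ∈ A}; |A| = 7.
Bounds: 2|A|-1 ≤ |A - A| ≤ |A|² - |A| + 1, i.e. 13 ≤ |A - A| ≤ 43.
Note: 0 ∈ A - A always (from a - a). The set is symmetric: if d ∈ A - A then -d ∈ A - A.
Enumerate nonzero differences d = a - a' with a > a' (then include -d):
Positive differences: {1, 2, 3, 4, 5, 6, 7, 8, 10, 11}
Full difference set: {0} ∪ (positive diffs) ∪ (negative diffs).
|A - A| = 1 + 2·10 = 21 (matches direct enumeration: 21).

|A - A| = 21


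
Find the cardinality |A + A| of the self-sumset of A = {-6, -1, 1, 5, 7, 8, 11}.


A + A = {a + a' : a, a' ∈ A}; |A| = 7.
General bounds: 2|A| - 1 ≤ |A + A| ≤ |A|(|A|+1)/2, i.e. 13 ≤ |A + A| ≤ 28.
Lower bound 2|A|-1 is attained iff A is an arithmetic progression.
Enumerate sums a + a' for a ≤ a' (symmetric, so this suffices):
a = -6: -6+-6=-12, -6+-1=-7, -6+1=-5, -6+5=-1, -6+7=1, -6+8=2, -6+11=5
a = -1: -1+-1=-2, -1+1=0, -1+5=4, -1+7=6, -1+8=7, -1+11=10
a = 1: 1+1=2, 1+5=6, 1+7=8, 1+8=9, 1+11=12
a = 5: 5+5=10, 5+7=12, 5+8=13, 5+11=16
a = 7: 7+7=14, 7+8=15, 7+11=18
a = 8: 8+8=16, 8+11=19
a = 11: 11+11=22
Distinct sums: {-12, -7, -5, -2, -1, 0, 1, 2, 4, 5, 6, 7, 8, 9, 10, 12, 13, 14, 15, 16, 18, 19, 22}
|A + A| = 23

|A + A| = 23


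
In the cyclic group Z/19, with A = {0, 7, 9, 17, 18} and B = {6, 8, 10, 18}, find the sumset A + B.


Work in Z/19Z: reduce every sum a + b modulo 19.
Enumerate all 20 pairs:
a = 0: 0+6=6, 0+8=8, 0+10=10, 0+18=18
a = 7: 7+6=13, 7+8=15, 7+10=17, 7+18=6
a = 9: 9+6=15, 9+8=17, 9+10=0, 9+18=8
a = 17: 17+6=4, 17+8=6, 17+10=8, 17+18=16
a = 18: 18+6=5, 18+8=7, 18+10=9, 18+18=17
Distinct residues collected: {0, 4, 5, 6, 7, 8, 9, 10, 13, 15, 16, 17, 18}
|A + B| = 13 (out of 19 total residues).

A + B = {0, 4, 5, 6, 7, 8, 9, 10, 13, 15, 16, 17, 18}


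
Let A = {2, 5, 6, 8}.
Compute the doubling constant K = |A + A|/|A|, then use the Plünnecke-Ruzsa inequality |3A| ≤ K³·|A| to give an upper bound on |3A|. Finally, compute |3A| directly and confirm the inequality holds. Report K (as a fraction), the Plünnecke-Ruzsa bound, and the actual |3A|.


|A| = 4.
Step 1: Compute A + A by enumerating all 16 pairs.
A + A = {4, 7, 8, 10, 11, 12, 13, 14, 16}, so |A + A| = 9.
Step 2: Doubling constant K = |A + A|/|A| = 9/4 = 9/4 ≈ 2.2500.
Step 3: Plünnecke-Ruzsa gives |3A| ≤ K³·|A| = (2.2500)³ · 4 ≈ 45.5625.
Step 4: Compute 3A = A + A + A directly by enumerating all triples (a,b,c) ∈ A³; |3A| = 15.
Step 5: Check 15 ≤ 45.5625? Yes ✓.

K = 9/4, Plünnecke-Ruzsa bound K³|A| ≈ 45.5625, |3A| = 15, inequality holds.


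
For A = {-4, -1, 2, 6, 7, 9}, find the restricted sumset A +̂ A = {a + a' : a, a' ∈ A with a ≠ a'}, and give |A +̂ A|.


Restricted sumset: A +̂ A = {a + a' : a ∈ A, a' ∈ A, a ≠ a'}.
Equivalently, take A + A and drop any sum 2a that is achievable ONLY as a + a for a ∈ A (i.e. sums representable only with equal summands).
Enumerate pairs (a, a') with a < a' (symmetric, so each unordered pair gives one sum; this covers all a ≠ a'):
  -4 + -1 = -5
  -4 + 2 = -2
  -4 + 6 = 2
  -4 + 7 = 3
  -4 + 9 = 5
  -1 + 2 = 1
  -1 + 6 = 5
  -1 + 7 = 6
  -1 + 9 = 8
  2 + 6 = 8
  2 + 7 = 9
  2 + 9 = 11
  6 + 7 = 13
  6 + 9 = 15
  7 + 9 = 16
Collected distinct sums: {-5, -2, 1, 2, 3, 5, 6, 8, 9, 11, 13, 15, 16}
|A +̂ A| = 13
(Reference bound: |A +̂ A| ≥ 2|A| - 3 for |A| ≥ 2, with |A| = 6 giving ≥ 9.)

|A +̂ A| = 13


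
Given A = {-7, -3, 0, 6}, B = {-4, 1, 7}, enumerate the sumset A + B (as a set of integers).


A + B = {a + b : a ∈ A, b ∈ B}.
Enumerate all |A|·|B| = 4·3 = 12 pairs (a, b) and collect distinct sums.
a = -7: -7+-4=-11, -7+1=-6, -7+7=0
a = -3: -3+-4=-7, -3+1=-2, -3+7=4
a = 0: 0+-4=-4, 0+1=1, 0+7=7
a = 6: 6+-4=2, 6+1=7, 6+7=13
Collecting distinct sums: A + B = {-11, -7, -6, -4, -2, 0, 1, 2, 4, 7, 13}
|A + B| = 11

A + B = {-11, -7, -6, -4, -2, 0, 1, 2, 4, 7, 13}


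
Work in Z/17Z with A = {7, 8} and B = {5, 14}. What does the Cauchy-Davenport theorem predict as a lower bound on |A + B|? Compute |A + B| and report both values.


Cauchy-Davenport: |A + B| ≥ min(p, |A| + |B| - 1) for A, B nonempty in Z/pZ.
|A| = 2, |B| = 2, p = 17.
CD lower bound = min(17, 2 + 2 - 1) = min(17, 3) = 3.
Compute A + B mod 17 directly:
a = 7: 7+5=12, 7+14=4
a = 8: 8+5=13, 8+14=5
A + B = {4, 5, 12, 13}, so |A + B| = 4.
Verify: 4 ≥ 3? Yes ✓.

CD lower bound = 3, actual |A + B| = 4.


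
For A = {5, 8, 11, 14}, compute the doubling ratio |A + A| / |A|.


|A| = 4.
Compute A + A by enumerating all 16 pairs.
A + A = {10, 13, 16, 19, 22, 25, 28}, so |A + A| = 7.
K = |A + A| / |A| = 7/4 (already in lowest terms) ≈ 1.7500.
Reference: AP of size 4 gives K = 7/4 ≈ 1.7500; a fully generic set of size 4 gives K ≈ 2.5000.

|A| = 4, |A + A| = 7, K = 7/4.


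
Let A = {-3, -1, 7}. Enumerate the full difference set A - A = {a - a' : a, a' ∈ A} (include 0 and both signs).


A - A = {a - a' : a, a' ∈ A}.
Compute a - a' for each ordered pair (a, a'):
a = -3: -3--3=0, -3--1=-2, -3-7=-10
a = -1: -1--3=2, -1--1=0, -1-7=-8
a = 7: 7--3=10, 7--1=8, 7-7=0
Collecting distinct values (and noting 0 appears from a-a):
A - A = {-10, -8, -2, 0, 2, 8, 10}
|A - A| = 7

A - A = {-10, -8, -2, 0, 2, 8, 10}


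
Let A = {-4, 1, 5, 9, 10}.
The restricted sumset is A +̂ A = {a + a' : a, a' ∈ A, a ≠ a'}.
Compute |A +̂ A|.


Restricted sumset: A +̂ A = {a + a' : a ∈ A, a' ∈ A, a ≠ a'}.
Equivalently, take A + A and drop any sum 2a that is achievable ONLY as a + a for a ∈ A (i.e. sums representable only with equal summands).
Enumerate pairs (a, a') with a < a' (symmetric, so each unordered pair gives one sum; this covers all a ≠ a'):
  -4 + 1 = -3
  -4 + 5 = 1
  -4 + 9 = 5
  -4 + 10 = 6
  1 + 5 = 6
  1 + 9 = 10
  1 + 10 = 11
  5 + 9 = 14
  5 + 10 = 15
  9 + 10 = 19
Collected distinct sums: {-3, 1, 5, 6, 10, 11, 14, 15, 19}
|A +̂ A| = 9
(Reference bound: |A +̂ A| ≥ 2|A| - 3 for |A| ≥ 2, with |A| = 5 giving ≥ 7.)

|A +̂ A| = 9


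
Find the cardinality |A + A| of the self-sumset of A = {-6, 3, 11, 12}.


A + A = {a + a' : a, a' ∈ A}; |A| = 4.
General bounds: 2|A| - 1 ≤ |A + A| ≤ |A|(|A|+1)/2, i.e. 7 ≤ |A + A| ≤ 10.
Lower bound 2|A|-1 is attained iff A is an arithmetic progression.
Enumerate sums a + a' for a ≤ a' (symmetric, so this suffices):
a = -6: -6+-6=-12, -6+3=-3, -6+11=5, -6+12=6
a = 3: 3+3=6, 3+11=14, 3+12=15
a = 11: 11+11=22, 11+12=23
a = 12: 12+12=24
Distinct sums: {-12, -3, 5, 6, 14, 15, 22, 23, 24}
|A + A| = 9

|A + A| = 9


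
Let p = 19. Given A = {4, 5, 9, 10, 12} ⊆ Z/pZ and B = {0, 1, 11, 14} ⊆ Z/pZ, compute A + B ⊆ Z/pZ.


Work in Z/19Z: reduce every sum a + b modulo 19.
Enumerate all 20 pairs:
a = 4: 4+0=4, 4+1=5, 4+11=15, 4+14=18
a = 5: 5+0=5, 5+1=6, 5+11=16, 5+14=0
a = 9: 9+0=9, 9+1=10, 9+11=1, 9+14=4
a = 10: 10+0=10, 10+1=11, 10+11=2, 10+14=5
a = 12: 12+0=12, 12+1=13, 12+11=4, 12+14=7
Distinct residues collected: {0, 1, 2, 4, 5, 6, 7, 9, 10, 11, 12, 13, 15, 16, 18}
|A + B| = 15 (out of 19 total residues).

A + B = {0, 1, 2, 4, 5, 6, 7, 9, 10, 11, 12, 13, 15, 16, 18}


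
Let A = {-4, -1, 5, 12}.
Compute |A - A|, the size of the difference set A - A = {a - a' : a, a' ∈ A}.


A - A = {a - a' : a, a' ∈ A}; |A| = 4.
Bounds: 2|A|-1 ≤ |A - A| ≤ |A|² - |A| + 1, i.e. 7 ≤ |A - A| ≤ 13.
Note: 0 ∈ A - A always (from a - a). The set is symmetric: if d ∈ A - A then -d ∈ A - A.
Enumerate nonzero differences d = a - a' with a > a' (then include -d):
Positive differences: {3, 6, 7, 9, 13, 16}
Full difference set: {0} ∪ (positive diffs) ∪ (negative diffs).
|A - A| = 1 + 2·6 = 13 (matches direct enumeration: 13).

|A - A| = 13


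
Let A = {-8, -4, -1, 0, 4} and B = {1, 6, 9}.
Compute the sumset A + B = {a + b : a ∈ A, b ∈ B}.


A + B = {a + b : a ∈ A, b ∈ B}.
Enumerate all |A|·|B| = 5·3 = 15 pairs (a, b) and collect distinct sums.
a = -8: -8+1=-7, -8+6=-2, -8+9=1
a = -4: -4+1=-3, -4+6=2, -4+9=5
a = -1: -1+1=0, -1+6=5, -1+9=8
a = 0: 0+1=1, 0+6=6, 0+9=9
a = 4: 4+1=5, 4+6=10, 4+9=13
Collecting distinct sums: A + B = {-7, -3, -2, 0, 1, 2, 5, 6, 8, 9, 10, 13}
|A + B| = 12

A + B = {-7, -3, -2, 0, 1, 2, 5, 6, 8, 9, 10, 13}


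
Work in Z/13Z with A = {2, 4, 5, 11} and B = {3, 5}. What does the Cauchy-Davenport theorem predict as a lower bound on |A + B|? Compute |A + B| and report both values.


Cauchy-Davenport: |A + B| ≥ min(p, |A| + |B| - 1) for A, B nonempty in Z/pZ.
|A| = 4, |B| = 2, p = 13.
CD lower bound = min(13, 4 + 2 - 1) = min(13, 5) = 5.
Compute A + B mod 13 directly:
a = 2: 2+3=5, 2+5=7
a = 4: 4+3=7, 4+5=9
a = 5: 5+3=8, 5+5=10
a = 11: 11+3=1, 11+5=3
A + B = {1, 3, 5, 7, 8, 9, 10}, so |A + B| = 7.
Verify: 7 ≥ 5? Yes ✓.

CD lower bound = 5, actual |A + B| = 7.


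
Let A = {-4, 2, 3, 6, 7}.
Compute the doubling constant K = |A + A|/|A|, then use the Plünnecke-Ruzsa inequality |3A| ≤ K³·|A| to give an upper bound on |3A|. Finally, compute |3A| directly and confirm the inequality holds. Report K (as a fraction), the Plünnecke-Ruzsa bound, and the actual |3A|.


|A| = 5.
Step 1: Compute A + A by enumerating all 25 pairs.
A + A = {-8, -2, -1, 2, 3, 4, 5, 6, 8, 9, 10, 12, 13, 14}, so |A + A| = 14.
Step 2: Doubling constant K = |A + A|/|A| = 14/5 = 14/5 ≈ 2.8000.
Step 3: Plünnecke-Ruzsa gives |3A| ≤ K³·|A| = (2.8000)³ · 5 ≈ 109.7600.
Step 4: Compute 3A = A + A + A directly by enumerating all triples (a,b,c) ∈ A³; |3A| = 26.
Step 5: Check 26 ≤ 109.7600? Yes ✓.

K = 14/5, Plünnecke-Ruzsa bound K³|A| ≈ 109.7600, |3A| = 26, inequality holds.


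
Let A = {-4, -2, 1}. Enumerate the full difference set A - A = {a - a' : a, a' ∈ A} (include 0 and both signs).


A - A = {a - a' : a, a' ∈ A}.
Compute a - a' for each ordered pair (a, a'):
a = -4: -4--4=0, -4--2=-2, -4-1=-5
a = -2: -2--4=2, -2--2=0, -2-1=-3
a = 1: 1--4=5, 1--2=3, 1-1=0
Collecting distinct values (and noting 0 appears from a-a):
A - A = {-5, -3, -2, 0, 2, 3, 5}
|A - A| = 7

A - A = {-5, -3, -2, 0, 2, 3, 5}


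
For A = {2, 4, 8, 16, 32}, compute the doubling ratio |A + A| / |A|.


|A| = 5.
Compute A + A by enumerating all 25 pairs.
A + A = {4, 6, 8, 10, 12, 16, 18, 20, 24, 32, 34, 36, 40, 48, 64}, so |A + A| = 15.
K = |A + A| / |A| = 15/5 = 3/1 ≈ 3.0000.
Reference: AP of size 5 gives K = 9/5 ≈ 1.8000; a fully generic set of size 5 gives K ≈ 3.0000.

|A| = 5, |A + A| = 15, K = 15/5 = 3/1.


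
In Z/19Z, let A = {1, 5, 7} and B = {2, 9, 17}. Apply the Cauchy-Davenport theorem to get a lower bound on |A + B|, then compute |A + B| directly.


Cauchy-Davenport: |A + B| ≥ min(p, |A| + |B| - 1) for A, B nonempty in Z/pZ.
|A| = 3, |B| = 3, p = 19.
CD lower bound = min(19, 3 + 3 - 1) = min(19, 5) = 5.
Compute A + B mod 19 directly:
a = 1: 1+2=3, 1+9=10, 1+17=18
a = 5: 5+2=7, 5+9=14, 5+17=3
a = 7: 7+2=9, 7+9=16, 7+17=5
A + B = {3, 5, 7, 9, 10, 14, 16, 18}, so |A + B| = 8.
Verify: 8 ≥ 5? Yes ✓.

CD lower bound = 5, actual |A + B| = 8.


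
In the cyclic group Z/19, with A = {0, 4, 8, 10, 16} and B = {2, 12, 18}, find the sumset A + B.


Work in Z/19Z: reduce every sum a + b modulo 19.
Enumerate all 15 pairs:
a = 0: 0+2=2, 0+12=12, 0+18=18
a = 4: 4+2=6, 4+12=16, 4+18=3
a = 8: 8+2=10, 8+12=1, 8+18=7
a = 10: 10+2=12, 10+12=3, 10+18=9
a = 16: 16+2=18, 16+12=9, 16+18=15
Distinct residues collected: {1, 2, 3, 6, 7, 9, 10, 12, 15, 16, 18}
|A + B| = 11 (out of 19 total residues).

A + B = {1, 2, 3, 6, 7, 9, 10, 12, 15, 16, 18}


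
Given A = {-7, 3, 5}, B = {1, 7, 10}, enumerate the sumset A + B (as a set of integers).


A + B = {a + b : a ∈ A, b ∈ B}.
Enumerate all |A|·|B| = 3·3 = 9 pairs (a, b) and collect distinct sums.
a = -7: -7+1=-6, -7+7=0, -7+10=3
a = 3: 3+1=4, 3+7=10, 3+10=13
a = 5: 5+1=6, 5+7=12, 5+10=15
Collecting distinct sums: A + B = {-6, 0, 3, 4, 6, 10, 12, 13, 15}
|A + B| = 9

A + B = {-6, 0, 3, 4, 6, 10, 12, 13, 15}


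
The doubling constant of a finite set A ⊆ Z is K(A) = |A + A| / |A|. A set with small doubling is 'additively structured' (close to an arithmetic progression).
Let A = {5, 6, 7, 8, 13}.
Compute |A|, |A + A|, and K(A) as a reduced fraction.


|A| = 5.
Compute A + A by enumerating all 25 pairs.
A + A = {10, 11, 12, 13, 14, 15, 16, 18, 19, 20, 21, 26}, so |A + A| = 12.
K = |A + A| / |A| = 12/5 (already in lowest terms) ≈ 2.4000.
Reference: AP of size 5 gives K = 9/5 ≈ 1.8000; a fully generic set of size 5 gives K ≈ 3.0000.

|A| = 5, |A + A| = 12, K = 12/5.


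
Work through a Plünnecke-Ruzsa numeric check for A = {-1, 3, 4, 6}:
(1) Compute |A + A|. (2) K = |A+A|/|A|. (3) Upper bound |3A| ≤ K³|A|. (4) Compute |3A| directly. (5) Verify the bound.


|A| = 4.
Step 1: Compute A + A by enumerating all 16 pairs.
A + A = {-2, 2, 3, 5, 6, 7, 8, 9, 10, 12}, so |A + A| = 10.
Step 2: Doubling constant K = |A + A|/|A| = 10/4 = 10/4 ≈ 2.5000.
Step 3: Plünnecke-Ruzsa gives |3A| ≤ K³·|A| = (2.5000)³ · 4 ≈ 62.5000.
Step 4: Compute 3A = A + A + A directly by enumerating all triples (a,b,c) ∈ A³; |3A| = 17.
Step 5: Check 17 ≤ 62.5000? Yes ✓.

K = 10/4, Plünnecke-Ruzsa bound K³|A| ≈ 62.5000, |3A| = 17, inequality holds.


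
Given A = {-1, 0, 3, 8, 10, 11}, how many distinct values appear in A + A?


A + A = {a + a' : a, a' ∈ A}; |A| = 6.
General bounds: 2|A| - 1 ≤ |A + A| ≤ |A|(|A|+1)/2, i.e. 11 ≤ |A + A| ≤ 21.
Lower bound 2|A|-1 is attained iff A is an arithmetic progression.
Enumerate sums a + a' for a ≤ a' (symmetric, so this suffices):
a = -1: -1+-1=-2, -1+0=-1, -1+3=2, -1+8=7, -1+10=9, -1+11=10
a = 0: 0+0=0, 0+3=3, 0+8=8, 0+10=10, 0+11=11
a = 3: 3+3=6, 3+8=11, 3+10=13, 3+11=14
a = 8: 8+8=16, 8+10=18, 8+11=19
a = 10: 10+10=20, 10+11=21
a = 11: 11+11=22
Distinct sums: {-2, -1, 0, 2, 3, 6, 7, 8, 9, 10, 11, 13, 14, 16, 18, 19, 20, 21, 22}
|A + A| = 19

|A + A| = 19


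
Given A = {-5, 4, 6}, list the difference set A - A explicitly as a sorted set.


A - A = {a - a' : a, a' ∈ A}.
Compute a - a' for each ordered pair (a, a'):
a = -5: -5--5=0, -5-4=-9, -5-6=-11
a = 4: 4--5=9, 4-4=0, 4-6=-2
a = 6: 6--5=11, 6-4=2, 6-6=0
Collecting distinct values (and noting 0 appears from a-a):
A - A = {-11, -9, -2, 0, 2, 9, 11}
|A - A| = 7

A - A = {-11, -9, -2, 0, 2, 9, 11}


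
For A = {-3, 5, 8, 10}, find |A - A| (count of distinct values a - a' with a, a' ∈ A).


A - A = {a - a' : a, a' ∈ A}; |A| = 4.
Bounds: 2|A|-1 ≤ |A - A| ≤ |A|² - |A| + 1, i.e. 7 ≤ |A - A| ≤ 13.
Note: 0 ∈ A - A always (from a - a). The set is symmetric: if d ∈ A - A then -d ∈ A - A.
Enumerate nonzero differences d = a - a' with a > a' (then include -d):
Positive differences: {2, 3, 5, 8, 11, 13}
Full difference set: {0} ∪ (positive diffs) ∪ (negative diffs).
|A - A| = 1 + 2·6 = 13 (matches direct enumeration: 13).

|A - A| = 13
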